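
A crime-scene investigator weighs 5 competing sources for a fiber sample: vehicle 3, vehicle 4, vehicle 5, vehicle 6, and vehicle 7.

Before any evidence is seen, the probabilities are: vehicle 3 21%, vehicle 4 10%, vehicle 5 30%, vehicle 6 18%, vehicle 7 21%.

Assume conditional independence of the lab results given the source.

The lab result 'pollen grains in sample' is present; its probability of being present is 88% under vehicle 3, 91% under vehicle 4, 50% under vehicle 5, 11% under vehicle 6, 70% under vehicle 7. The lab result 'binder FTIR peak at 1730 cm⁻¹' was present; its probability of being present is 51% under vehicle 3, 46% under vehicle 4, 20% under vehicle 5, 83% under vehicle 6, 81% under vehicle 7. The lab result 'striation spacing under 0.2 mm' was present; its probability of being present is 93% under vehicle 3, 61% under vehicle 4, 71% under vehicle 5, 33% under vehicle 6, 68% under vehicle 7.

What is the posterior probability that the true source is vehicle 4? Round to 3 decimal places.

Multiply each prior by the joint likelihood of the lab result pattern:
  vehicle 3: 0.21 × 0.88 × 0.51 × 0.93 = 0.087651
  vehicle 4: 0.10 × 0.91 × 0.46 × 0.61 = 0.025535
  vehicle 5: 0.30 × 0.50 × 0.20 × 0.71 = 0.0213
  vehicle 6: 0.18 × 0.11 × 0.83 × 0.33 = 0.0054232
  vehicle 7: 0.21 × 0.70 × 0.81 × 0.68 = 0.080968
Marginal likelihood of the evidence = 0.22088.
P(vehicle 4 | evidence) = 0.025535 / 0.22088 ≈ 0.116.

0.116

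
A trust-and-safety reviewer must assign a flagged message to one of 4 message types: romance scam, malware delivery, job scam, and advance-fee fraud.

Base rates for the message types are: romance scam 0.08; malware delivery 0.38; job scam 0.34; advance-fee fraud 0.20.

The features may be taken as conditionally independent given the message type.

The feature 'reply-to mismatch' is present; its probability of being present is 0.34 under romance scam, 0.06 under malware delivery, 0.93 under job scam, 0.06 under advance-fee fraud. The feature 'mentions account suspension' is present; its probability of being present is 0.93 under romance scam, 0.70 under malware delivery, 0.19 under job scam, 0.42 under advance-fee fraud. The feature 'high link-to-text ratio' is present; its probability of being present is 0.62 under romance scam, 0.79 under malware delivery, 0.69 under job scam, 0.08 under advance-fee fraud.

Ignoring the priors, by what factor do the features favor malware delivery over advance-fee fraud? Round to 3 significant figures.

16.5

Joint likelihood of the feature pattern under each hypothesis:
  malware delivery: 0.06 × 0.70 × 0.79 = 0.03318
  advance-fee fraud: 0.06 × 0.42 × 0.08 = 0.002016
Bayes factor = 0.03318 / 0.002016 ≈ 16.5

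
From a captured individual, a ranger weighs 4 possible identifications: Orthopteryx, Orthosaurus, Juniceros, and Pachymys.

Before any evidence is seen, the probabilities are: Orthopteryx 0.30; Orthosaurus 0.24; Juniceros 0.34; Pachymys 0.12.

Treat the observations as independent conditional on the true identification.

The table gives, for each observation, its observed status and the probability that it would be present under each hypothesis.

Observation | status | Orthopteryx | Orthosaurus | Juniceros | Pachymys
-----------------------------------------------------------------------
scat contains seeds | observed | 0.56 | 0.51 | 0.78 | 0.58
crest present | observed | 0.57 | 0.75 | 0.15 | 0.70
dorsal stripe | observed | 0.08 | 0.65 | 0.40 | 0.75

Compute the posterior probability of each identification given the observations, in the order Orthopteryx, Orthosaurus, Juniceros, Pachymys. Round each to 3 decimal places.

0.064, 0.498, 0.133, 0.305

By Bayes' rule with conditional independence, the unnormalized weight for each hypothesis is prior × ∏ likelihoods:
  Orthopteryx: 0.30 × 0.56 × 0.57 × 0.08 = 0.0076608
  Orthosaurus: 0.24 × 0.51 × 0.75 × 0.65 = 0.05967
  Juniceros: 0.34 × 0.78 × 0.15 × 0.40 = 0.015912
  Pachymys: 0.12 × 0.58 × 0.70 × 0.75 = 0.03654
The unnormalized weights sum to 0.11978.
P(Orthopteryx | evidence) = 0.0076608 / 0.11978 ≈ 0.064
P(Orthosaurus | evidence) = 0.05967 / 0.11978 ≈ 0.498
P(Juniceros | evidence) = 0.015912 / 0.11978 ≈ 0.133
P(Pachymys | evidence) = 0.03654 / 0.11978 ≈ 0.305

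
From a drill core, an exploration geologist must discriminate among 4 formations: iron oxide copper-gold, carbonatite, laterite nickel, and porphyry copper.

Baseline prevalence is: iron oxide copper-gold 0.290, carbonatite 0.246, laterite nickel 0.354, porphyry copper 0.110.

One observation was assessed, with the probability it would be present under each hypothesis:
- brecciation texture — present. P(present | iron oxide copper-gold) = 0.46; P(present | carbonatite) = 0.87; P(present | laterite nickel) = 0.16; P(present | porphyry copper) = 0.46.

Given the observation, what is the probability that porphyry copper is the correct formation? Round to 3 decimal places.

Multiply each prior by the likelihood of the observation:
  iron oxide copper-gold: 0.290 × 0.46 = 0.1334
  carbonatite: 0.246 × 0.87 = 0.21402
  laterite nickel: 0.354 × 0.16 = 0.05664
  porphyry copper: 0.110 × 0.46 = 0.0506
Marginal likelihood of the evidence = 0.45466.
P(porphyry copper | evidence) = 0.0506 / 0.45466 ≈ 0.111.

0.111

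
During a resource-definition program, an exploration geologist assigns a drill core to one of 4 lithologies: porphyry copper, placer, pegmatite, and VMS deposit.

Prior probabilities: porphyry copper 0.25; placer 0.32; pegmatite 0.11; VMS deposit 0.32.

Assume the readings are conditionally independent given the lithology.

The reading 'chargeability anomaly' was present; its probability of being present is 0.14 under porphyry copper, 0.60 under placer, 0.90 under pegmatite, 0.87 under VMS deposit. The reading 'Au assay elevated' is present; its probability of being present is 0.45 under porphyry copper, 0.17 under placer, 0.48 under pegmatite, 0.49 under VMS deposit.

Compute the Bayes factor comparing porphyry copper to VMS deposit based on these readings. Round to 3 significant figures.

0.148

Joint likelihood of the reading pattern under each hypothesis:
  porphyry copper: 0.14 × 0.45 = 0.063
  VMS deposit: 0.87 × 0.49 = 0.4263
Bayes factor = 0.063 / 0.4263 ≈ 0.148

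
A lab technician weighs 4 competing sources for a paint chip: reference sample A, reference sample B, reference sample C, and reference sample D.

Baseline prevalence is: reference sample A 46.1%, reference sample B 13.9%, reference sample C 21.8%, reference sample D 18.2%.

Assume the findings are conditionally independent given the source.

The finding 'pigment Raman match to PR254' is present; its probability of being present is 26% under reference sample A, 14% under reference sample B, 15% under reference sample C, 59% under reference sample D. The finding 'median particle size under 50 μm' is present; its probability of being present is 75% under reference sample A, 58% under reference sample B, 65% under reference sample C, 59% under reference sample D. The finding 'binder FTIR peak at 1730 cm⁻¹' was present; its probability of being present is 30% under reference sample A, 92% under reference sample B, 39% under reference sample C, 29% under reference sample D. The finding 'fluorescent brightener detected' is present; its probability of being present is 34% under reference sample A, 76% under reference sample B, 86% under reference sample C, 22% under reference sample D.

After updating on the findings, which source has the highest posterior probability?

For each hypothesis, the unnormalized posterior weight is prior × product of the finding likelihoods:
  reference sample A: 0.461 × 0.26 × 0.75 × 0.30 × 0.34 = 0.0091693
  reference sample B: 0.139 × 0.14 × 0.58 × 0.92 × 0.76 = 0.0078917
  reference sample C: 0.218 × 0.15 × 0.65 × 0.39 × 0.86 = 0.0071289
  reference sample D: 0.182 × 0.59 × 0.59 × 0.29 × 0.22 = 0.004042
The unnormalized weights sum to 0.028232.
P(reference sample A | evidence) ≈ 0.0091693 / 0.028232 ≈ 0.325
P(reference sample B | evidence) ≈ 0.0078917 / 0.028232 ≈ 0.280
P(reference sample C | evidence) ≈ 0.0071289 / 0.028232 ≈ 0.253
P(reference sample D | evidence) ≈ 0.004042 / 0.028232 ≈ 0.143
The largest is 0.325, so reference sample A is most probable.

reference sample A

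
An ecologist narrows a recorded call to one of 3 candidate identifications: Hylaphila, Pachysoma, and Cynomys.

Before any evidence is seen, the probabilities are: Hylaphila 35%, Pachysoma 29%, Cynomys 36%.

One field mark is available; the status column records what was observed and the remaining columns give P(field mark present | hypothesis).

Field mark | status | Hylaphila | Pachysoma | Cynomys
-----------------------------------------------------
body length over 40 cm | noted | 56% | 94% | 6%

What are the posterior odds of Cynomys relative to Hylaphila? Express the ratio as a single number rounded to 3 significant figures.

Unnormalized posterior weight (prior times the field mark likelihood) for each of the two hypotheses:
  Cynomys: 0.36 × 0.06 = 0.0216
  Hylaphila: 0.35 × 0.56 = 0.196
Posterior odds = 0.0216 / 0.196 ≈ 0.110.

0.110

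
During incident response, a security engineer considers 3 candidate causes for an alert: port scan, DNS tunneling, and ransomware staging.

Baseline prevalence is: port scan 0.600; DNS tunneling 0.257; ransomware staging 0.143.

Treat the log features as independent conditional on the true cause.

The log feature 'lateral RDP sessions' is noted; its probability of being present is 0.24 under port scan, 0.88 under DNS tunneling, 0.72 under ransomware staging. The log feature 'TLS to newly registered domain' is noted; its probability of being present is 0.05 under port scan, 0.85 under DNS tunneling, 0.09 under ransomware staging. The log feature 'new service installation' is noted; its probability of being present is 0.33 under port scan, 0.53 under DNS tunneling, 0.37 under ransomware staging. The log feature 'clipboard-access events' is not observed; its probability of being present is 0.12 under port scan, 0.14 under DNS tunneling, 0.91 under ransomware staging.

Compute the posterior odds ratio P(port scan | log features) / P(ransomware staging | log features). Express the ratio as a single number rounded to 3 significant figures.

6.78

Posterior odds equal prior odds times the likelihood ratio; only the two competing hypotheses matter (using 1 − P(present | H) for each absent log feature).
  port scan: 0.600 × 0.24 × 0.05 × 0.33 × (1 − 0.12) = 0.0020909
  ransomware staging: 0.143 × 0.72 × 0.09 × 0.37 × (1 − 0.91) = 0.00030857
Odds(port scan : ransomware staging) = 0.0020909 / 0.00030857 ≈ 6.78.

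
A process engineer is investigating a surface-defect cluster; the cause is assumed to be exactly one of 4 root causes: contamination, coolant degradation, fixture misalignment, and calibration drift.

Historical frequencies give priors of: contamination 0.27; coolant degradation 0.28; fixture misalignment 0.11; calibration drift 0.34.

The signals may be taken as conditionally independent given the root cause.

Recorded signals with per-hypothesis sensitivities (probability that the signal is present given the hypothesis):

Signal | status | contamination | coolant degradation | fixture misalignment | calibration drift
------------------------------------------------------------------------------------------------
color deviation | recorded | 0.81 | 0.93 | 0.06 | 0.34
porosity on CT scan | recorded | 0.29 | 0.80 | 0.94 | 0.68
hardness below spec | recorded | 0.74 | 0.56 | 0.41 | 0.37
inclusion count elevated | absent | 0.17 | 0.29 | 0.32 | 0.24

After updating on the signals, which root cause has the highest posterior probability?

By Bayes' rule with conditional independence, the unnormalized weight for each hypothesis is prior × ∏ likelihoods (using 1 − P(present | H) for each absent signal):
  contamination: 0.27 × 0.81 × 0.29 × 0.74 × (1 − 0.17) = 0.038954
  coolant degradation: 0.28 × 0.93 × 0.80 × 0.56 × (1 − 0.29) = 0.082828
  fixture misalignment: 0.11 × 0.06 × 0.94 × 0.41 × (1 − 0.32) = 0.0017297
  calibration drift: 0.34 × 0.34 × 0.68 × 0.37 × (1 − 0.24) = 0.022105
Normalizing constant Z = 0.038954 + 0.082828 + 0.0017297 + 0.022105 = 0.14562.
P(contamination | evidence) ≈ 0.038954 / 0.14562 ≈ 0.268
P(coolant degradation | evidence) ≈ 0.082828 / 0.14562 ≈ 0.569
P(fixture misalignment | evidence) ≈ 0.0017297 / 0.14562 ≈ 0.012
P(calibration drift | evidence) ≈ 0.022105 / 0.14562 ≈ 0.152
The largest is 0.569, so coolant degradation is most probable.

coolant degradation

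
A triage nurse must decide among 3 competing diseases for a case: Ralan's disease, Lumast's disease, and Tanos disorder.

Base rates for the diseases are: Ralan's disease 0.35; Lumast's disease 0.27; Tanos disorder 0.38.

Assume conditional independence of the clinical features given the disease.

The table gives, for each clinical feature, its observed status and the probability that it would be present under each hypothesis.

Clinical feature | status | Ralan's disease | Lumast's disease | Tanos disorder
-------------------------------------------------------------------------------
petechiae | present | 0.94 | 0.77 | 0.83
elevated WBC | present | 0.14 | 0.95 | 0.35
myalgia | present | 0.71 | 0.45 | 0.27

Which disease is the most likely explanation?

By Bayes' rule with conditional independence, the unnormalized weight for each hypothesis is prior × ∏ likelihoods:
  Ralan's disease: 0.35 × 0.94 × 0.14 × 0.71 = 0.032703
  Lumast's disease: 0.27 × 0.77 × 0.95 × 0.45 = 0.088877
  Tanos disorder: 0.38 × 0.83 × 0.35 × 0.27 = 0.029805
Marginal likelihood of the evidence = 0.15139.
P(Ralan's disease | evidence) ≈ 0.032703 / 0.15139 ≈ 0.216
P(Lumast's disease | evidence) ≈ 0.088877 / 0.15139 ≈ 0.587
P(Tanos disorder | evidence) ≈ 0.029805 / 0.15139 ≈ 0.197
The largest is 0.587, so Lumast's disease is most probable.

Lumast's disease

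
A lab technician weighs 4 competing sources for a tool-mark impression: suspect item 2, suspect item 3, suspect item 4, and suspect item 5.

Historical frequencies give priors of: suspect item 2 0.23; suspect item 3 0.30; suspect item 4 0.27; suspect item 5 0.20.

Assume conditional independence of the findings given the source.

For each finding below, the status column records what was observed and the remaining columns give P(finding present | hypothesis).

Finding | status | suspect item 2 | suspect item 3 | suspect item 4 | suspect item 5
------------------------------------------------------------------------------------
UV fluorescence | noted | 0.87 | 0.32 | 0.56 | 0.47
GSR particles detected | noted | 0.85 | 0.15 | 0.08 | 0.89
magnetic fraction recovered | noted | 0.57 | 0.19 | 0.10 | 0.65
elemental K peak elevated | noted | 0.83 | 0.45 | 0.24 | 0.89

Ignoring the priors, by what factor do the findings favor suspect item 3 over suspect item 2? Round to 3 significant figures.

Take the product of per-finding likelihoods under each hypothesis, then divide.
  suspect item 3: 0.32 × 0.15 × 0.19 × 0.45 = 0.004104
  suspect item 2: 0.87 × 0.85 × 0.57 × 0.83 = 0.34986
Bayes factor = 0.004104 / 0.34986 ≈ 0.0117

0.0117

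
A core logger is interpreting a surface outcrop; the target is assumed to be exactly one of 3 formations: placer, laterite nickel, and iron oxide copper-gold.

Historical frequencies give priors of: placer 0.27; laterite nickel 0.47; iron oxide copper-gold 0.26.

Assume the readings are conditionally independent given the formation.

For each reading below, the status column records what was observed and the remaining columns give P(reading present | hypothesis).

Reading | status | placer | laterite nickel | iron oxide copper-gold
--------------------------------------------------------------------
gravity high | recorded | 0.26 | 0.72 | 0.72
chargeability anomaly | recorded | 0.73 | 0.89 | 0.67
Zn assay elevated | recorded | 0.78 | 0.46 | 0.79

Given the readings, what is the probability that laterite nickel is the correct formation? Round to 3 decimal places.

0.499

Multiply each prior by the joint likelihood of the reading pattern:
  placer: 0.27 × 0.26 × 0.73 × 0.78 = 0.039972
  laterite nickel: 0.47 × 0.72 × 0.89 × 0.46 = 0.13854
  iron oxide copper-gold: 0.26 × 0.72 × 0.67 × 0.79 = 0.099085
Normalizing constant Z = 0.039972 + 0.13854 + 0.099085 = 0.2776.
P(laterite nickel | evidence) = 0.13854 / 0.2776 ≈ 0.499.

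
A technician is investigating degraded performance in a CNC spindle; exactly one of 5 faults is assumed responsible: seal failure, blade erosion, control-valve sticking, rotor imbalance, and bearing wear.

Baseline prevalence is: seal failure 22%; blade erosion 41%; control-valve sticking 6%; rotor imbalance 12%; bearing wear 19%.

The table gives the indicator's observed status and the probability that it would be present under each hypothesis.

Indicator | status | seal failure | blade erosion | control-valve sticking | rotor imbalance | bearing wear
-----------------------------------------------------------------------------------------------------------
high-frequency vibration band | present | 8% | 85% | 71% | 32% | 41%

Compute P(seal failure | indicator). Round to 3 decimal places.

Multiply each prior by the likelihood of the indicator:
  seal failure: 0.22 × 0.08 = 0.0176
  blade erosion: 0.41 × 0.85 = 0.3485
  control-valve sticking: 0.06 × 0.71 = 0.0426
  rotor imbalance: 0.12 × 0.32 = 0.0384
  bearing wear: 0.19 × 0.41 = 0.0779
Normalizing constant Z = 0.0176 + 0.3485 + 0.0426 + 0.0384 + 0.0779 = 0.525.
P(seal failure | evidence) = 0.0176 / 0.525 ≈ 0.034.

0.034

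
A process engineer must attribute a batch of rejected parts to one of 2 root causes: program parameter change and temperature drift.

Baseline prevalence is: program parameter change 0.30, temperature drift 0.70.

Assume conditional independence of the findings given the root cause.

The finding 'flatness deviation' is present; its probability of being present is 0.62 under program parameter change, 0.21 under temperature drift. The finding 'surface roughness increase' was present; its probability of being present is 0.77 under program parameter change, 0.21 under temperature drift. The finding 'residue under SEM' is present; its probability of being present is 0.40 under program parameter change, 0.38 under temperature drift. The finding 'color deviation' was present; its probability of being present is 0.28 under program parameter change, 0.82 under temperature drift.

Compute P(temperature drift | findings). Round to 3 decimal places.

0.375

For each hypothesis, the unnormalized posterior weight is prior × product of the finding likelihoods:
  program parameter change: 0.30 × 0.62 × 0.77 × 0.40 × 0.28 = 0.016041
  temperature drift: 0.70 × 0.21 × 0.21 × 0.38 × 0.82 = 0.0096191
The unnormalized weights sum to 0.02566.
P(temperature drift | evidence) = 0.0096191 / 0.02566 ≈ 0.375.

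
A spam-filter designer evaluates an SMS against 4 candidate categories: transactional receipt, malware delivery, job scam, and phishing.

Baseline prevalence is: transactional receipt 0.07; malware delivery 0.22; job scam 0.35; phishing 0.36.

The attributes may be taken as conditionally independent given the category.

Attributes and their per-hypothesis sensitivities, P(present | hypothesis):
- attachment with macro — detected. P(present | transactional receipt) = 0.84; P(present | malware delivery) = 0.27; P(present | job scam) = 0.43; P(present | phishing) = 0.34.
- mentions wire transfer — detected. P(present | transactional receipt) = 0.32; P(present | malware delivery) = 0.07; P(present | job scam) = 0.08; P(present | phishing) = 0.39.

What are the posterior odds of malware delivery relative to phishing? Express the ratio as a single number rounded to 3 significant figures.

0.0871

The normalizing constant cancels in an odds ratio, so compute prior × likelihood for the two hypotheses only:
  malware delivery: 0.22 × 0.27 × 0.07 = 0.004158
  phishing: 0.36 × 0.34 × 0.39 = 0.047736
Posterior odds = 0.004158 / 0.047736 ≈ 0.0871.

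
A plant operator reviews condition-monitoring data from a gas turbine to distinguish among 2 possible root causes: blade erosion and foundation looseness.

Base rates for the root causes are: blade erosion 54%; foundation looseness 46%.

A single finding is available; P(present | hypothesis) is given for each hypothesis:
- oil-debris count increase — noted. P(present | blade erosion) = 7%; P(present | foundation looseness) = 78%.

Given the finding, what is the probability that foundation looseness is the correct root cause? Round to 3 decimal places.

By Bayes' rule, the unnormalized weight for each hypothesis is prior × likelihood:
  blade erosion: 0.54 × 0.07 = 0.0378
  foundation looseness: 0.46 × 0.78 = 0.3588
Normalizing constant Z = 0.0378 + 0.3588 = 0.3966.
P(foundation looseness | evidence) = 0.3588 / 0.3966 ≈ 0.905.

0.905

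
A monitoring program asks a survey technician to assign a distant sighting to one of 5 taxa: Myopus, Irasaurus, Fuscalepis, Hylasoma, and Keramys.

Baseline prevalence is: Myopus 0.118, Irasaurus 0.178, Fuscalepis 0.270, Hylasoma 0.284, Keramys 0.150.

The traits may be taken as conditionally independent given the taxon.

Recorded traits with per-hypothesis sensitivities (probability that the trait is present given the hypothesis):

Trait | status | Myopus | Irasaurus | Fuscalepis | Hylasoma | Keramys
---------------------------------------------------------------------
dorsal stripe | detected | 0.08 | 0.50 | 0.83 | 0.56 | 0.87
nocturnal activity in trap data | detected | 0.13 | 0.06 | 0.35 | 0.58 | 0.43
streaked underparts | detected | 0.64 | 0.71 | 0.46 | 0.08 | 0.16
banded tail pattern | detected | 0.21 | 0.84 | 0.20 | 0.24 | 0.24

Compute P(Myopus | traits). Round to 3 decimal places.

By Bayes' rule with conditional independence, the unnormalized weight for each hypothesis is prior × ∏ likelihoods:
  Myopus: 0.118 × 0.08 × 0.13 × 0.64 × 0.21 = 0.00016494
  Irasaurus: 0.178 × 0.50 × 0.06 × 0.71 × 0.84 = 0.0031848
  Fuscalepis: 0.270 × 0.83 × 0.35 × 0.46 × 0.20 = 0.007216
  Hylasoma: 0.284 × 0.56 × 0.58 × 0.08 × 0.24 = 0.0017711
  Keramys: 0.150 × 0.87 × 0.43 × 0.16 × 0.24 = 0.0021548
Normalizing constant Z = 0.00016494 + 0.0031848 + 0.007216 + 0.0017711 + 0.0021548 = 0.014492.
P(Myopus | evidence) = 0.00016494 / 0.014492 ≈ 0.011.

0.011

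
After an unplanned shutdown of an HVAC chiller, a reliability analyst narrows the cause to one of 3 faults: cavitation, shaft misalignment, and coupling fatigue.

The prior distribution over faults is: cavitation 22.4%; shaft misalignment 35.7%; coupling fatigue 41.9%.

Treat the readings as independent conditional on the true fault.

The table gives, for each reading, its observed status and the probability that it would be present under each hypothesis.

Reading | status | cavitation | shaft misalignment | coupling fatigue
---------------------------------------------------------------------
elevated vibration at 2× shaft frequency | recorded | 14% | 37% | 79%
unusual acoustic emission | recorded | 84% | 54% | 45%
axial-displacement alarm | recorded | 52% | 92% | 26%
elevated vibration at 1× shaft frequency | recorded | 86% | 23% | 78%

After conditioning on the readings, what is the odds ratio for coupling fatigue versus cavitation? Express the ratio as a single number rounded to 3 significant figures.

2.56

Posterior odds equal prior odds times the likelihood ratio; only the two competing hypotheses matter.
  coupling fatigue: 0.419 × 0.79 × 0.45 × 0.26 × 0.78 = 0.030208
  cavitation: 0.224 × 0.14 × 0.84 × 0.52 × 0.86 = 0.01178
Odds(coupling fatigue : cavitation) = 0.030208 / 0.01178 ≈ 2.56.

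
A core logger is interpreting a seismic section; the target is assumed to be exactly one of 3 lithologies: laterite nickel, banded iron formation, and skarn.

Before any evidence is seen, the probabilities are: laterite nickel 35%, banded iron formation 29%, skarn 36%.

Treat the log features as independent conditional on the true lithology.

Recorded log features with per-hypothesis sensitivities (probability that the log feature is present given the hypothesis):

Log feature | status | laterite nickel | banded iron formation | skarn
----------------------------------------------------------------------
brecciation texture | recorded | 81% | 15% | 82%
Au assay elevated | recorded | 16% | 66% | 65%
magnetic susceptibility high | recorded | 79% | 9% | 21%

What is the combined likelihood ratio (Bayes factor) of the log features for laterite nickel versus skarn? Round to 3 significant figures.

0.915

Take the product of per-log feature likelihoods under each hypothesis, then divide.
  laterite nickel: 0.81 × 0.16 × 0.79 = 0.10238
  skarn: 0.82 × 0.65 × 0.21 = 0.11193
Bayes factor = 0.10238 / 0.11193 ≈ 0.915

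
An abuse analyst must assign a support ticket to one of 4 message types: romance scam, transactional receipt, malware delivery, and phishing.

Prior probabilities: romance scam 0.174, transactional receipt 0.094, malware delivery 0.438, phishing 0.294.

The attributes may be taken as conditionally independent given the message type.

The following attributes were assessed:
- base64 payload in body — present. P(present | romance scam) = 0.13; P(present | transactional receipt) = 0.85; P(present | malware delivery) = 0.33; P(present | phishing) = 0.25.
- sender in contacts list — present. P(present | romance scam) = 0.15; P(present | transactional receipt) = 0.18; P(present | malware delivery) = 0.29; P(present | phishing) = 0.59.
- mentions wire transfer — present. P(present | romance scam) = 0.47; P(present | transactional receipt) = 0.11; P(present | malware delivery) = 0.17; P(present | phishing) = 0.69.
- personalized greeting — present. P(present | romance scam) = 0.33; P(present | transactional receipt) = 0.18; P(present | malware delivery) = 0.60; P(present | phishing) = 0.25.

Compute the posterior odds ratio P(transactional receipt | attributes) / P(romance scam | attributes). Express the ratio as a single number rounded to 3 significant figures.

0.541

The normalizing constant cancels in an odds ratio, so compute prior × likelihood for the two hypotheses only:
  transactional receipt: 0.094 × 0.85 × 0.18 × 0.11 × 0.18 = 0.00028476
  romance scam: 0.174 × 0.13 × 0.15 × 0.47 × 0.33 = 0.00052625
Odds(transactional receipt : romance scam) = 0.00028476 / 0.00052625 ≈ 0.541.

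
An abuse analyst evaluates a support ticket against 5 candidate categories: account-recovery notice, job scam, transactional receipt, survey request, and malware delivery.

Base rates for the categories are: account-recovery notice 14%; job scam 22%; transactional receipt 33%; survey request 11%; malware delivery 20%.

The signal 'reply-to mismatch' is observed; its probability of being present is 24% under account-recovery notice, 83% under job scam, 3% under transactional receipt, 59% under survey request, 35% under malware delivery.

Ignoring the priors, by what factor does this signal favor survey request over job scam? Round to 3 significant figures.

0.711

The Bayes factor is the ratio of the two likelihoods.
  survey request: 0.59
  job scam: 0.83
Bayes factor = 0.59 / 0.83 ≈ 0.711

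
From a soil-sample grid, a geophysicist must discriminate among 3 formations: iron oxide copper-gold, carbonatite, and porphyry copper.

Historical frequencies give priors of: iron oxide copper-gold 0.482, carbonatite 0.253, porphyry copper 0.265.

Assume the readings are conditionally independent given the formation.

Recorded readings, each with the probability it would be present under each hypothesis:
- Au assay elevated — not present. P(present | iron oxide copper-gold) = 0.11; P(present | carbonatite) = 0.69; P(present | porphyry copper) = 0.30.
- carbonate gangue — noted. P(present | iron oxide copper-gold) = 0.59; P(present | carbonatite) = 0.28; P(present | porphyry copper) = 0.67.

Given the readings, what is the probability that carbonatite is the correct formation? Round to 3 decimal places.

Multiply each prior by the joint likelihood of the reading pattern (using 1 − P(present | H) for each absent reading):
  iron oxide copper-gold: 0.482 × (1 − 0.11) × 0.59 = 0.2531
  carbonatite: 0.253 × (1 − 0.69) × 0.28 = 0.02196
  porphyry copper: 0.265 × (1 − 0.30) × 0.67 = 0.12429
Marginal likelihood of the evidence = 0.39934.
P(carbonatite | evidence) = 0.02196 / 0.39934 ≈ 0.055.

0.055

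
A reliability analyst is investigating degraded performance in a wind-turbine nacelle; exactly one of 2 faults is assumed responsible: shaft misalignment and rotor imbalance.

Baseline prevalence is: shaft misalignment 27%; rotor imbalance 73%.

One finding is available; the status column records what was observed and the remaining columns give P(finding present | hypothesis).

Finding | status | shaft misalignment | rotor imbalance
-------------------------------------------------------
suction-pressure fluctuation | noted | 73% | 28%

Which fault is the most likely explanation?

For each hypothesis, the unnormalized posterior weight is prior × likelihood:
  shaft misalignment: 0.27 × 0.73 = 0.1971
  rotor imbalance: 0.73 × 0.28 = 0.2044
Normalizing constant Z = 0.1971 + 0.2044 = 0.4015.
P(shaft misalignment | evidence) ≈ 0.1971 / 0.4015 ≈ 0.491
P(rotor imbalance | evidence) ≈ 0.2044 / 0.4015 ≈ 0.509
The largest is 0.509, so rotor imbalance is most probable.

rotor imbalance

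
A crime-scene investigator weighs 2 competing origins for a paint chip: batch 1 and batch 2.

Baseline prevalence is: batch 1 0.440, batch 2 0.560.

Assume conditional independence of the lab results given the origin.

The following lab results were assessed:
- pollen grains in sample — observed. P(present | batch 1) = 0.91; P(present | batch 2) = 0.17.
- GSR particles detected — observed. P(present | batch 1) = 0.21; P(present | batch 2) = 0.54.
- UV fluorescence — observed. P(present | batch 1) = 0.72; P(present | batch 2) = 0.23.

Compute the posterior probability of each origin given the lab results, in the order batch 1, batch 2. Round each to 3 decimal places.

0.837, 0.163

By Bayes' rule with conditional independence, the unnormalized weight for each hypothesis is prior × ∏ likelihoods:
  batch 1: 0.440 × 0.91 × 0.21 × 0.72 = 0.06054
  batch 2: 0.560 × 0.17 × 0.54 × 0.23 = 0.011824
Marginal likelihood of the evidence = 0.072364.
P(batch 1 | evidence) = 0.06054 / 0.072364 ≈ 0.837
P(batch 2 | evidence) = 0.011824 / 0.072364 ≈ 0.163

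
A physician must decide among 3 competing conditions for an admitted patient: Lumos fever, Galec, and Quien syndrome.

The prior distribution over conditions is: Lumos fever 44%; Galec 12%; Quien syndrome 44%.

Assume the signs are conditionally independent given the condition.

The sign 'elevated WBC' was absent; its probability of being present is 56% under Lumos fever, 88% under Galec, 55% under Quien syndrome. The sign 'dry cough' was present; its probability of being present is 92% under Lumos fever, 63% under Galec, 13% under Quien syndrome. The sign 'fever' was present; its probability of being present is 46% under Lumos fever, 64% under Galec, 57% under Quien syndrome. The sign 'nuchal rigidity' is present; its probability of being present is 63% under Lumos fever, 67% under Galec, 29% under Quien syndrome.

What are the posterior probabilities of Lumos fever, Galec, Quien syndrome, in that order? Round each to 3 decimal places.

0.864, 0.065, 0.071

For each hypothesis, the unnormalized posterior weight is prior × product of the sign likelihoods (using 1 − P(present | H) for each absent sign):
  Lumos fever: 0.44 × (1 − 0.56) × 0.92 × 0.46 × 0.63 = 0.051617
  Galec: 0.12 × (1 − 0.88) × 0.63 × 0.64 × 0.67 = 0.0038901
  Quien syndrome: 0.44 × (1 − 0.55) × 0.13 × 0.57 × 0.29 = 0.0042548
Normalizing constant Z = 0.051617 + 0.0038901 + 0.0042548 = 0.059762.
P(Lumos fever | evidence) = 0.051617 / 0.059762 ≈ 0.864
P(Galec | evidence) = 0.0038901 / 0.059762 ≈ 0.065
P(Quien syndrome | evidence) = 0.0042548 / 0.059762 ≈ 0.071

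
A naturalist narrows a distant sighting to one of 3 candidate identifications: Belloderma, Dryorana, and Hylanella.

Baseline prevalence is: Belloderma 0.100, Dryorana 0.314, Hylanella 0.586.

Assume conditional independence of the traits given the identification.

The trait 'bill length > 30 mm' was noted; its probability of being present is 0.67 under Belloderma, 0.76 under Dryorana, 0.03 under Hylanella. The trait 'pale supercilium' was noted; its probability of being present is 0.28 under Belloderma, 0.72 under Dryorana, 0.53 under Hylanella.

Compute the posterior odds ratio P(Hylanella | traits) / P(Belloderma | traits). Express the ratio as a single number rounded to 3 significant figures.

0.497

The normalizing constant cancels in an odds ratio, so compute prior × likelihood for the two hypotheses only:
  Hylanella: 0.586 × 0.03 × 0.53 = 0.0093174
  Belloderma: 0.100 × 0.67 × 0.28 = 0.01876
Odds(Hylanella : Belloderma) = 0.0093174 / 0.01876 ≈ 0.497.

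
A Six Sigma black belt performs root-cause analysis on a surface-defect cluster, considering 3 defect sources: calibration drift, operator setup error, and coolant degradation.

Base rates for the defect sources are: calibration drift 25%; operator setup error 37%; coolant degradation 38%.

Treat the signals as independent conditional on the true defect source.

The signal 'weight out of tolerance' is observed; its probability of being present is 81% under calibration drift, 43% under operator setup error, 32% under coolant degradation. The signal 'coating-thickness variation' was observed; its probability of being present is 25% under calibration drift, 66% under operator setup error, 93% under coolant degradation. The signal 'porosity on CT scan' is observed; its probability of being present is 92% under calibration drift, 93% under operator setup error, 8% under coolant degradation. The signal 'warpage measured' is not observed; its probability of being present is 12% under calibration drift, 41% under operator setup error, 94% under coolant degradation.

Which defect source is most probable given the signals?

For each hypothesis, the unnormalized posterior weight is prior × product of the signal likelihoods (using 1 − P(present | H) for each absent signal):
  calibration drift: 0.25 × 0.81 × 0.25 × 0.92 × (1 − 0.12) = 0.040986
  operator setup error: 0.37 × 0.43 × 0.66 × 0.93 × (1 − 0.41) = 0.057617
  coolant degradation: 0.38 × 0.32 × 0.93 × 0.08 × (1 − 0.94) = 0.00054282
The unnormalized weights sum to 0.099146.
P(calibration drift | evidence) ≈ 0.040986 / 0.099146 ≈ 0.413
P(operator setup error | evidence) ≈ 0.057617 / 0.099146 ≈ 0.581
P(coolant degradation | evidence) ≈ 0.00054282 / 0.099146 ≈ 0.005
The largest is 0.581, so operator setup error is most probable.

operator setup error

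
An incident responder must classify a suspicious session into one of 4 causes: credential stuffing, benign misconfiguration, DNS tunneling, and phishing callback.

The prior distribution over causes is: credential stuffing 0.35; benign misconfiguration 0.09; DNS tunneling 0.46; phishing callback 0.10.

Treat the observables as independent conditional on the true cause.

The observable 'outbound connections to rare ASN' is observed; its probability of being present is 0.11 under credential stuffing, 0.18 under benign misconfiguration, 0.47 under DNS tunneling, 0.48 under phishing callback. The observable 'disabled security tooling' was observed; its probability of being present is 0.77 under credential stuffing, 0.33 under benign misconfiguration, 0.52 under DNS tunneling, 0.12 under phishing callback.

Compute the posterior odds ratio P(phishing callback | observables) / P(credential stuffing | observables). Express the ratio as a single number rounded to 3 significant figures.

Posterior odds equal prior odds times the likelihood ratio; only the two competing hypotheses matter.
  phishing callback: 0.10 × 0.48 × 0.12 = 0.00576
  credential stuffing: 0.35 × 0.11 × 0.77 = 0.029645
Posterior odds = 0.00576 / 0.029645 ≈ 0.194.

0.194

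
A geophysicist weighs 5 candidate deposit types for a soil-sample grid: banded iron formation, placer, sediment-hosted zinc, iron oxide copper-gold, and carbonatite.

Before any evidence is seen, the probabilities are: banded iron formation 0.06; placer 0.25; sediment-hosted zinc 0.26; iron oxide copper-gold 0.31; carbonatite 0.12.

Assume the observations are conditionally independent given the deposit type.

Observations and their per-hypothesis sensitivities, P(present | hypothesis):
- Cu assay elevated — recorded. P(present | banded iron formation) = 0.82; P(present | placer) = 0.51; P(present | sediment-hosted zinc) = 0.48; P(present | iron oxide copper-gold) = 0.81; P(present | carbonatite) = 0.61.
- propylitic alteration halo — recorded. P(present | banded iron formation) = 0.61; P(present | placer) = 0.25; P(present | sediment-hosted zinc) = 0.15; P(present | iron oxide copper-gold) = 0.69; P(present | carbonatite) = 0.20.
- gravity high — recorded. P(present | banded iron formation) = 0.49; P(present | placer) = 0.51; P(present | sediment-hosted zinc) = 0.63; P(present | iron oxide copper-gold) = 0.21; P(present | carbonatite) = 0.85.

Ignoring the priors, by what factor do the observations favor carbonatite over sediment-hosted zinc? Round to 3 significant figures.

Take the product of per-observation likelihoods under each hypothesis, then divide.
  carbonatite: 0.61 × 0.20 × 0.85 = 0.1037
  sediment-hosted zinc: 0.48 × 0.15 × 0.63 = 0.04536
Bayes factor = 0.1037 / 0.04536 ≈ 2.29

2.29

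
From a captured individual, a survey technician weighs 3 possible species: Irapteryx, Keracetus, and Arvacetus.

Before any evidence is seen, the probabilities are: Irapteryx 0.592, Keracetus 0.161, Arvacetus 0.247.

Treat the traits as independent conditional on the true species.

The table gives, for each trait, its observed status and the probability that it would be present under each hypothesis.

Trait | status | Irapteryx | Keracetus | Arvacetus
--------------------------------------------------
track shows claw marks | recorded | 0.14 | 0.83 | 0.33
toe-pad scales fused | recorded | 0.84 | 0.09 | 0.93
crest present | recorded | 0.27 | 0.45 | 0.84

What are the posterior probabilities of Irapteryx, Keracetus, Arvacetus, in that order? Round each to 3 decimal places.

By Bayes' rule with conditional independence, the unnormalized weight for each hypothesis is prior × ∏ likelihoods:
  Irapteryx: 0.592 × 0.14 × 0.84 × 0.27 = 0.018797
  Keracetus: 0.161 × 0.83 × 0.09 × 0.45 = 0.005412
  Arvacetus: 0.247 × 0.33 × 0.93 × 0.84 = 0.063676
Normalizing constant Z = 0.018797 + 0.005412 + 0.063676 = 0.087885.
P(Irapteryx | evidence) = 0.018797 / 0.087885 ≈ 0.214
P(Keracetus | evidence) = 0.005412 / 0.087885 ≈ 0.062
P(Arvacetus | evidence) = 0.063676 / 0.087885 ≈ 0.725

0.214, 0.062, 0.725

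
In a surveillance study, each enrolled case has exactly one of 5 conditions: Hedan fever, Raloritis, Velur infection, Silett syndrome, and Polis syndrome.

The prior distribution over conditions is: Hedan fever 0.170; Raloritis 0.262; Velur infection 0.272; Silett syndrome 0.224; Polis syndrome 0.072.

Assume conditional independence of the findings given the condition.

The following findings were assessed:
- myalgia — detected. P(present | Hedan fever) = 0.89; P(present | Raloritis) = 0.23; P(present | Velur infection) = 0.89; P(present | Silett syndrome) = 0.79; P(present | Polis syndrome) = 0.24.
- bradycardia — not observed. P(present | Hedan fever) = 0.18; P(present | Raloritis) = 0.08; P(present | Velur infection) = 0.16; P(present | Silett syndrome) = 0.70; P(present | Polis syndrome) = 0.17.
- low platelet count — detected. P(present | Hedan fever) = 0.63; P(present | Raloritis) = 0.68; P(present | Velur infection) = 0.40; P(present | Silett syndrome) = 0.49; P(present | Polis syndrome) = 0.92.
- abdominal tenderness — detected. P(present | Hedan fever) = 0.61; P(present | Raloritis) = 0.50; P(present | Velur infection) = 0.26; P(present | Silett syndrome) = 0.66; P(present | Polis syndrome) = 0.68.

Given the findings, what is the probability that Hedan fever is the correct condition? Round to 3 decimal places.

For each hypothesis, the unnormalized posterior weight is prior × product of the finding likelihoods (using 1 − P(present | H) for each absent finding):
  Hedan fever: 0.170 × 0.89 × (1 − 0.18) × 0.63 × 0.61 = 0.047679
  Raloritis: 0.262 × 0.23 × (1 − 0.08) × 0.68 × 0.50 = 0.018849
  Velur infection: 0.272 × 0.89 × (1 − 0.16) × 0.40 × 0.26 = 0.021148
  Silett syndrome: 0.224 × 0.79 × (1 − 0.70) × 0.49 × 0.66 = 0.017169
  Polis syndrome: 0.072 × 0.24 × (1 − 0.17) × 0.92 × 0.68 = 0.0089726
The unnormalized weights sum to 0.11382.
P(Hedan fever | evidence) = 0.047679 / 0.11382 ≈ 0.419.

0.419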